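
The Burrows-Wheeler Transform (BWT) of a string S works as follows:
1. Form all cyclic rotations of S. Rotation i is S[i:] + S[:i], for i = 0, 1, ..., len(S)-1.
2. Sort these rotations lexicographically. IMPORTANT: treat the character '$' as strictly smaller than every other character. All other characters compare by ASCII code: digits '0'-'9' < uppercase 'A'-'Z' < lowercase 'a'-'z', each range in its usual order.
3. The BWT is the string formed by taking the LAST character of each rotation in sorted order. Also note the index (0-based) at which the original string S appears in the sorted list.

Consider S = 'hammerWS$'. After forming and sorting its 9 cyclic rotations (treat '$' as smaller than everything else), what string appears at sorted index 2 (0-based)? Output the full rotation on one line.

All 9 rotations (rotation i = S[i:]+S[:i]):
  rot[0] = hammerWS$
  rot[1] = ammerWS$h
  rot[2] = mmerWS$ha
  rot[3] = merWS$ham
  rot[4] = erWS$hamm
  rot[5] = rWS$hamme
  rot[6] = WS$hammer
  rot[7] = S$hammerW
  rot[8] = $hammerWS
Sorted (with $ < everything):
  sorted[0] = $hammerWS
  sorted[1] = S$hammerW
  sorted[2] = WS$hammer
  sorted[3] = ammerWS$h
  sorted[4] = erWS$hamm
  sorted[5] = hammerWS$
  sorted[6] = merWS$ham
  sorted[7] = mmerWS$ha
  sorted[8] = rWS$hamme
sorted[2] = WS$hammer

Answer: WS$hammer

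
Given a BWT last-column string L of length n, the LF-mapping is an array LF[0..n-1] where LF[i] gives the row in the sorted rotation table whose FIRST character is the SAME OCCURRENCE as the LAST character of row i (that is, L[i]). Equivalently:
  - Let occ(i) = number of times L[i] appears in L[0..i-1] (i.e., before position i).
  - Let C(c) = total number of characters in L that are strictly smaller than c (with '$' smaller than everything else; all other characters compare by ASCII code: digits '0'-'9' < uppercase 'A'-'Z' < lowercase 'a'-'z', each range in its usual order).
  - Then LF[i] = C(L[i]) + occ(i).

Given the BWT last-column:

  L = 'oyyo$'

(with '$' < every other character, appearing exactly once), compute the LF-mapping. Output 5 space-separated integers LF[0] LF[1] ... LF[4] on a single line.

Char counts: '$':1, 'o':2, 'y':2
C (first-col start): C('$')=0, C('o')=1, C('y')=3
L[0]='o': occ=0, LF[0]=C('o')+0=1+0=1
L[1]='y': occ=0, LF[1]=C('y')+0=3+0=3
L[2]='y': occ=1, LF[2]=C('y')+1=3+1=4
L[3]='o': occ=1, LF[3]=C('o')+1=1+1=2
L[4]='$': occ=0, LF[4]=C('$')+0=0+0=0

Answer: 1 3 4 2 0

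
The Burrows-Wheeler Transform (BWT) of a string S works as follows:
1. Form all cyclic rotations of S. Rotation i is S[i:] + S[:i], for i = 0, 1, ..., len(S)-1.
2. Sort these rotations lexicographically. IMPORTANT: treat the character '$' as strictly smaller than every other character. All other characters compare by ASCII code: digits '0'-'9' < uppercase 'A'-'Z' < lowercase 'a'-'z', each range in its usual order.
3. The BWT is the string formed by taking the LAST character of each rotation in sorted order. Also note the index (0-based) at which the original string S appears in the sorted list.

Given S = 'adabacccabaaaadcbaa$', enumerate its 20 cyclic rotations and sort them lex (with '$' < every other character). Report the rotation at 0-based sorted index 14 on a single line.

Answer: cabaaaadcbaa$adabacc

Derivation:
All 20 rotations (rotation i = S[i:]+S[:i]):
  rot[0] = adabacccabaaaadcbaa$
  rot[1] = dabacccabaaaadcbaa$a
  rot[2] = abacccabaaaadcbaa$ad
  rot[3] = bacccabaaaadcbaa$ada
  rot[4] = acccabaaaadcbaa$adab
  rot[5] = cccabaaaadcbaa$adaba
  rot[6] = ccabaaaadcbaa$adabac
  rot[7] = cabaaaadcbaa$adabacc
  rot[8] = abaaaadcbaa$adabaccc
  rot[9] = baaaadcbaa$adabaccca
  rot[10] = aaaadcbaa$adabacccab
  rot[11] = aaadcbaa$adabacccaba
  rot[12] = aadcbaa$adabacccabaa
  rot[13] = adcbaa$adabacccabaaa
  rot[14] = dcbaa$adabacccabaaaa
  rot[15] = cbaa$adabacccabaaaad
  rot[16] = baa$adabacccabaaaadc
  rot[17] = aa$adabacccabaaaadcb
  rot[18] = a$adabacccabaaaadcba
  rot[19] = $adabacccabaaaadcbaa
Sorted (with $ < everything):
  sorted[0] = $adabacccabaaaadcbaa
  sorted[1] = a$adabacccabaaaadcba
  sorted[2] = aa$adabacccabaaaadcb
  sorted[3] = aaaadcbaa$adabacccab
  sorted[4] = aaadcbaa$adabacccaba
  sorted[5] = aadcbaa$adabacccabaa
  sorted[6] = abaaaadcbaa$adabaccc
  sorted[7] = abacccabaaaadcbaa$ad
  sorted[8] = acccabaaaadcbaa$adab
  sorted[9] = adabacccabaaaadcbaa$
  sorted[10] = adcbaa$adabacccabaaa
  sorted[11] = baa$adabacccabaaaadc
  sorted[12] = baaaadcbaa$adabaccca
  sorted[13] = bacccabaaaadcbaa$ada
  sorted[14] = cabaaaadcbaa$adabacc
  sorted[15] = cbaa$adabacccabaaaad
  sorted[16] = ccabaaaadcbaa$adabac
  sorted[17] = cccabaaaadcbaa$adaba
  sorted[18] = dabacccabaaaadcbaa$a
  sorted[19] = dcbaa$adabacccabaaaa
sorted[14] = cabaaaadcbaa$adabacc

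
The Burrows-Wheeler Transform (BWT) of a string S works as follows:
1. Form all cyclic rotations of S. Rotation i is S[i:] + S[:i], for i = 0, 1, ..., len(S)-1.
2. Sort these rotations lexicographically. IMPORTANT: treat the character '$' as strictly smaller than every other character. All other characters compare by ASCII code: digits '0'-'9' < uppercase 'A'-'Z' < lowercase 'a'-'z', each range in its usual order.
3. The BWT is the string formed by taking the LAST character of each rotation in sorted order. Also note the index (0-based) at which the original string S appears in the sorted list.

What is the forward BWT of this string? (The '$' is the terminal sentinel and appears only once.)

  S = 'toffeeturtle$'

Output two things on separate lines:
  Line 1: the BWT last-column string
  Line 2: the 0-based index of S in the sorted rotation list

Answer: elfefottur$et
10

Derivation:
All 13 rotations (rotation i = S[i:]+S[:i]):
  rot[0] = toffeeturtle$
  rot[1] = offeeturtle$t
  rot[2] = ffeeturtle$to
  rot[3] = feeturtle$tof
  rot[4] = eeturtle$toff
  rot[5] = eturtle$toffe
  rot[6] = turtle$toffee
  rot[7] = urtle$toffeet
  rot[8] = rtle$toffeetu
  rot[9] = tle$toffeetur
  rot[10] = le$toffeeturt
  rot[11] = e$toffeeturtl
  rot[12] = $toffeeturtle
Sorted (with $ < everything):
  sorted[0] = $toffeeturtle  (last char: 'e')
  sorted[1] = e$toffeeturtl  (last char: 'l')
  sorted[2] = eeturtle$toff  (last char: 'f')
  sorted[3] = eturtle$toffe  (last char: 'e')
  sorted[4] = feeturtle$tof  (last char: 'f')
  sorted[5] = ffeeturtle$to  (last char: 'o')
  sorted[6] = le$toffeeturt  (last char: 't')
  sorted[7] = offeeturtle$t  (last char: 't')
  sorted[8] = rtle$toffeetu  (last char: 'u')
  sorted[9] = tle$toffeetur  (last char: 'r')
  sorted[10] = toffeeturtle$  (last char: '$')
  sorted[11] = turtle$toffee  (last char: 'e')
  sorted[12] = urtle$toffeet  (last char: 't')
Last column: elfefottur$et
Original string S is at sorted index 10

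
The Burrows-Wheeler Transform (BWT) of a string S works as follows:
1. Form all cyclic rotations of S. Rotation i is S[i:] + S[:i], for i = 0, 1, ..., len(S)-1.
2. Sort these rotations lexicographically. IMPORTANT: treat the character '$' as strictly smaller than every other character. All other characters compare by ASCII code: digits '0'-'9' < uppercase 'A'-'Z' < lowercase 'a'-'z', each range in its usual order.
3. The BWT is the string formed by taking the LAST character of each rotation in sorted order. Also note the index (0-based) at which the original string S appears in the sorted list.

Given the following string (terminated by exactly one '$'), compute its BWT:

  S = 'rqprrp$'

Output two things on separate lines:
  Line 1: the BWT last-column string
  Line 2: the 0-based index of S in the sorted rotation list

Answer: prqrr$p
5

Derivation:
All 7 rotations (rotation i = S[i:]+S[:i]):
  rot[0] = rqprrp$
  rot[1] = qprrp$r
  rot[2] = prrp$rq
  rot[3] = rrp$rqp
  rot[4] = rp$rqpr
  rot[5] = p$rqprr
  rot[6] = $rqprrp
Sorted (with $ < everything):
  sorted[0] = $rqprrp  (last char: 'p')
  sorted[1] = p$rqprr  (last char: 'r')
  sorted[2] = prrp$rq  (last char: 'q')
  sorted[3] = qprrp$r  (last char: 'r')
  sorted[4] = rp$rqpr  (last char: 'r')
  sorted[5] = rqprrp$  (last char: '$')
  sorted[6] = rrp$rqp  (last char: 'p')
Last column: prqrr$p
Original string S is at sorted index 5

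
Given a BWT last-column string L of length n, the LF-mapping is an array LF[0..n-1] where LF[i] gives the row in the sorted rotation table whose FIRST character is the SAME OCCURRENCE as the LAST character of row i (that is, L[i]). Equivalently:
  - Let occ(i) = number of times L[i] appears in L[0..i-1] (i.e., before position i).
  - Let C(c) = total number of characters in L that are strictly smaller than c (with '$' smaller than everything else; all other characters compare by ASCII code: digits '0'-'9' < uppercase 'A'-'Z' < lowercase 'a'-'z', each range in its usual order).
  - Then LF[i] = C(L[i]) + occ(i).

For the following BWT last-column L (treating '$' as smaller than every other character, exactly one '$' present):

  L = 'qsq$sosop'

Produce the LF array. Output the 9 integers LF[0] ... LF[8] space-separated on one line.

Char counts: '$':1, 'o':2, 'p':1, 'q':2, 's':3
C (first-col start): C('$')=0, C('o')=1, C('p')=3, C('q')=4, C('s')=6
L[0]='q': occ=0, LF[0]=C('q')+0=4+0=4
L[1]='s': occ=0, LF[1]=C('s')+0=6+0=6
L[2]='q': occ=1, LF[2]=C('q')+1=4+1=5
L[3]='$': occ=0, LF[3]=C('$')+0=0+0=0
L[4]='s': occ=1, LF[4]=C('s')+1=6+1=7
L[5]='o': occ=0, LF[5]=C('o')+0=1+0=1
L[6]='s': occ=2, LF[6]=C('s')+2=6+2=8
L[7]='o': occ=1, LF[7]=C('o')+1=1+1=2
L[8]='p': occ=0, LF[8]=C('p')+0=3+0=3

Answer: 4 6 5 0 7 1 8 2 3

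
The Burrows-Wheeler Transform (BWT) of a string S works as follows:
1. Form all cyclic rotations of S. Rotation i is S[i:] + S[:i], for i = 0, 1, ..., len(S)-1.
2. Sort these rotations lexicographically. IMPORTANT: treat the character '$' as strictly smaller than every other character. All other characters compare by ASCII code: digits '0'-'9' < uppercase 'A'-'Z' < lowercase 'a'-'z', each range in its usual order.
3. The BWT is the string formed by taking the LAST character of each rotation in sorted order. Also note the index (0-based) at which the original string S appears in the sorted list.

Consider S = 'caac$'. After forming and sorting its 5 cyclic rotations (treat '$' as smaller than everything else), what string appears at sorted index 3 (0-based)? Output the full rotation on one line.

All 5 rotations (rotation i = S[i:]+S[:i]):
  rot[0] = caac$
  rot[1] = aac$c
  rot[2] = ac$ca
  rot[3] = c$caa
  rot[4] = $caac
Sorted (with $ < everything):
  sorted[0] = $caac
  sorted[1] = aac$c
  sorted[2] = ac$ca
  sorted[3] = c$caa
  sorted[4] = caac$
sorted[3] = c$caa

Answer: c$caa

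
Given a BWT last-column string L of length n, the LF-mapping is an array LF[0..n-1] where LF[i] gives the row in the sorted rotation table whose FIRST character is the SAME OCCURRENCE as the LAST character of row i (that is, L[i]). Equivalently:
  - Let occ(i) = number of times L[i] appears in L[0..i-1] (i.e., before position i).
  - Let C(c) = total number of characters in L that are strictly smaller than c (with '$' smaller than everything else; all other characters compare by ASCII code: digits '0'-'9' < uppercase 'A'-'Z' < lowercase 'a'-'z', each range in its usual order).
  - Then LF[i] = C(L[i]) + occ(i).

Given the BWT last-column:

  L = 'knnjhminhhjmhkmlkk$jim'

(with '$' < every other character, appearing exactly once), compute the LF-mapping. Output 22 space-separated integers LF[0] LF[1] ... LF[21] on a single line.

Answer: 10 19 20 7 1 15 5 21 2 3 8 16 4 11 17 14 12 13 0 9 6 18

Derivation:
Char counts: '$':1, 'h':4, 'i':2, 'j':3, 'k':4, 'l':1, 'm':4, 'n':3
C (first-col start): C('$')=0, C('h')=1, C('i')=5, C('j')=7, C('k')=10, C('l')=14, C('m')=15, C('n')=19
L[0]='k': occ=0, LF[0]=C('k')+0=10+0=10
L[1]='n': occ=0, LF[1]=C('n')+0=19+0=19
L[2]='n': occ=1, LF[2]=C('n')+1=19+1=20
L[3]='j': occ=0, LF[3]=C('j')+0=7+0=7
L[4]='h': occ=0, LF[4]=C('h')+0=1+0=1
L[5]='m': occ=0, LF[5]=C('m')+0=15+0=15
L[6]='i': occ=0, LF[6]=C('i')+0=5+0=5
L[7]='n': occ=2, LF[7]=C('n')+2=19+2=21
L[8]='h': occ=1, LF[8]=C('h')+1=1+1=2
L[9]='h': occ=2, LF[9]=C('h')+2=1+2=3
L[10]='j': occ=1, LF[10]=C('j')+1=7+1=8
L[11]='m': occ=1, LF[11]=C('m')+1=15+1=16
L[12]='h': occ=3, LF[12]=C('h')+3=1+3=4
L[13]='k': occ=1, LF[13]=C('k')+1=10+1=11
L[14]='m': occ=2, LF[14]=C('m')+2=15+2=17
L[15]='l': occ=0, LF[15]=C('l')+0=14+0=14
L[16]='k': occ=2, LF[16]=C('k')+2=10+2=12
L[17]='k': occ=3, LF[17]=C('k')+3=10+3=13
L[18]='$': occ=0, LF[18]=C('$')+0=0+0=0
L[19]='j': occ=2, LF[19]=C('j')+2=7+2=9
L[20]='i': occ=1, LF[20]=C('i')+1=5+1=6
L[21]='m': occ=3, LF[21]=C('m')+3=15+3=18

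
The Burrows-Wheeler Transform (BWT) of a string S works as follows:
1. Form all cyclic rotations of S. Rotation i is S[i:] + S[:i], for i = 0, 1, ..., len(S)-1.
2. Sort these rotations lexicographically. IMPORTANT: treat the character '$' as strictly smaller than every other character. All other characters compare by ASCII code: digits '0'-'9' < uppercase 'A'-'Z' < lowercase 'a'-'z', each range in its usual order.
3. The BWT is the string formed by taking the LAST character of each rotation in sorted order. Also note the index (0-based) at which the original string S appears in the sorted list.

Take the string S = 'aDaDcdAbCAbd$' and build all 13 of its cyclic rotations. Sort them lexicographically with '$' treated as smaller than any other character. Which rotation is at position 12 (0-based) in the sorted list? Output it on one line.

All 13 rotations (rotation i = S[i:]+S[:i]):
  rot[0] = aDaDcdAbCAbd$
  rot[1] = DaDcdAbCAbd$a
  rot[2] = aDcdAbCAbd$aD
  rot[3] = DcdAbCAbd$aDa
  rot[4] = cdAbCAbd$aDaD
  rot[5] = dAbCAbd$aDaDc
  rot[6] = AbCAbd$aDaDcd
  rot[7] = bCAbd$aDaDcdA
  rot[8] = CAbd$aDaDcdAb
  rot[9] = Abd$aDaDcdAbC
  rot[10] = bd$aDaDcdAbCA
  rot[11] = d$aDaDcdAbCAb
  rot[12] = $aDaDcdAbCAbd
Sorted (with $ < everything):
  sorted[0] = $aDaDcdAbCAbd
  sorted[1] = AbCAbd$aDaDcd
  sorted[2] = Abd$aDaDcdAbC
  sorted[3] = CAbd$aDaDcdAb
  sorted[4] = DaDcdAbCAbd$a
  sorted[5] = DcdAbCAbd$aDa
  sorted[6] = aDaDcdAbCAbd$
  sorted[7] = aDcdAbCAbd$aD
  sorted[8] = bCAbd$aDaDcdA
  sorted[9] = bd$aDaDcdAbCA
  sorted[10] = cdAbCAbd$aDaD
  sorted[11] = d$aDaDcdAbCAb
  sorted[12] = dAbCAbd$aDaDc
sorted[12] = dAbCAbd$aDaDc

Answer: dAbCAbd$aDaDc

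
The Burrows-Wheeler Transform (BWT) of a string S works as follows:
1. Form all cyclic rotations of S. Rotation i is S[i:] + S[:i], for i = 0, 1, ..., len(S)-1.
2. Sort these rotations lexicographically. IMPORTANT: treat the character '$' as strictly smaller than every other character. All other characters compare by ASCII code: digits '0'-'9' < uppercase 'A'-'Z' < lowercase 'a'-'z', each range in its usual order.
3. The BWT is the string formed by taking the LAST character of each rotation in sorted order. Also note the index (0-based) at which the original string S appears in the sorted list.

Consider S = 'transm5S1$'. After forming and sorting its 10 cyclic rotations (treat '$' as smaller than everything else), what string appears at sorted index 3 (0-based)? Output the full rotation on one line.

All 10 rotations (rotation i = S[i:]+S[:i]):
  rot[0] = transm5S1$
  rot[1] = ransm5S1$t
  rot[2] = ansm5S1$tr
  rot[3] = nsm5S1$tra
  rot[4] = sm5S1$tran
  rot[5] = m5S1$trans
  rot[6] = 5S1$transm
  rot[7] = S1$transm5
  rot[8] = 1$transm5S
  rot[9] = $transm5S1
Sorted (with $ < everything):
  sorted[0] = $transm5S1
  sorted[1] = 1$transm5S
  sorted[2] = 5S1$transm
  sorted[3] = S1$transm5
  sorted[4] = ansm5S1$tr
  sorted[5] = m5S1$trans
  sorted[6] = nsm5S1$tra
  sorted[7] = ransm5S1$t
  sorted[8] = sm5S1$tran
  sorted[9] = transm5S1$
sorted[3] = S1$transm5

Answer: S1$transm5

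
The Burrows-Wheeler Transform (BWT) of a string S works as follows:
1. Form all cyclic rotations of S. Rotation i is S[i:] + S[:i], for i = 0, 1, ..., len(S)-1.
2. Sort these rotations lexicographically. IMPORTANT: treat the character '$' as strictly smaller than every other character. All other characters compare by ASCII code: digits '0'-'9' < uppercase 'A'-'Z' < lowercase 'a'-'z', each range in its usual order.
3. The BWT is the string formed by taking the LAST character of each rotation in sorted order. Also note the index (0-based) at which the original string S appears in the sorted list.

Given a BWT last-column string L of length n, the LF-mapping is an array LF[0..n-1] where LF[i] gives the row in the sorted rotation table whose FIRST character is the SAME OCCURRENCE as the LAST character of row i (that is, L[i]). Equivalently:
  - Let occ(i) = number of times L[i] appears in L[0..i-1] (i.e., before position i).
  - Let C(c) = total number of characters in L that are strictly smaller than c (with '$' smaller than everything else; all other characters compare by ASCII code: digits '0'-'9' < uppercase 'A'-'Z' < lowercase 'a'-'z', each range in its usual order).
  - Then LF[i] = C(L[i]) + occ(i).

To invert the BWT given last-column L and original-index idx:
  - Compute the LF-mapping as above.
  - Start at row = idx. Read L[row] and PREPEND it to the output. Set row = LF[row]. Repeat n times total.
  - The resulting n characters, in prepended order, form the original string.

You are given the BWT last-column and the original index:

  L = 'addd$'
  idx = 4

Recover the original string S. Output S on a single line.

Answer: ddda$

Derivation:
LF mapping: 1 2 3 4 0
Walk LF starting at row 4, prepending L[row]:
  step 1: row=4, L[4]='$', prepend. Next row=LF[4]=0
  step 2: row=0, L[0]='a', prepend. Next row=LF[0]=1
  step 3: row=1, L[1]='d', prepend. Next row=LF[1]=2
  step 4: row=2, L[2]='d', prepend. Next row=LF[2]=3
  step 5: row=3, L[3]='d', prepend. Next row=LF[3]=4
Reversed output: ddda$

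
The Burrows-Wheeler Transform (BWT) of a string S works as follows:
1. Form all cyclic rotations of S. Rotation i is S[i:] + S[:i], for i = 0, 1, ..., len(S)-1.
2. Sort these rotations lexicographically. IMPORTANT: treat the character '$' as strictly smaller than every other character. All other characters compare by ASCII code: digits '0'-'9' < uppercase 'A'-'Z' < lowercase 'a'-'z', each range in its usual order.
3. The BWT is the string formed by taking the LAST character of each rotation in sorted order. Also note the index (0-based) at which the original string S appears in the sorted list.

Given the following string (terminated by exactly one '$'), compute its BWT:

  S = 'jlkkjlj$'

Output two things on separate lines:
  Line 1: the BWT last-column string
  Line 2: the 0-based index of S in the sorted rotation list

All 8 rotations (rotation i = S[i:]+S[:i]):
  rot[0] = jlkkjlj$
  rot[1] = lkkjlj$j
  rot[2] = kkjlj$jl
  rot[3] = kjlj$jlk
  rot[4] = jlj$jlkk
  rot[5] = lj$jlkkj
  rot[6] = j$jlkkjl
  rot[7] = $jlkkjlj
Sorted (with $ < everything):
  sorted[0] = $jlkkjlj  (last char: 'j')
  sorted[1] = j$jlkkjl  (last char: 'l')
  sorted[2] = jlj$jlkk  (last char: 'k')
  sorted[3] = jlkkjlj$  (last char: '$')
  sorted[4] = kjlj$jlk  (last char: 'k')
  sorted[5] = kkjlj$jl  (last char: 'l')
  sorted[6] = lj$jlkkj  (last char: 'j')
  sorted[7] = lkkjlj$j  (last char: 'j')
Last column: jlk$kljj
Original string S is at sorted index 3

Answer: jlk$kljj
3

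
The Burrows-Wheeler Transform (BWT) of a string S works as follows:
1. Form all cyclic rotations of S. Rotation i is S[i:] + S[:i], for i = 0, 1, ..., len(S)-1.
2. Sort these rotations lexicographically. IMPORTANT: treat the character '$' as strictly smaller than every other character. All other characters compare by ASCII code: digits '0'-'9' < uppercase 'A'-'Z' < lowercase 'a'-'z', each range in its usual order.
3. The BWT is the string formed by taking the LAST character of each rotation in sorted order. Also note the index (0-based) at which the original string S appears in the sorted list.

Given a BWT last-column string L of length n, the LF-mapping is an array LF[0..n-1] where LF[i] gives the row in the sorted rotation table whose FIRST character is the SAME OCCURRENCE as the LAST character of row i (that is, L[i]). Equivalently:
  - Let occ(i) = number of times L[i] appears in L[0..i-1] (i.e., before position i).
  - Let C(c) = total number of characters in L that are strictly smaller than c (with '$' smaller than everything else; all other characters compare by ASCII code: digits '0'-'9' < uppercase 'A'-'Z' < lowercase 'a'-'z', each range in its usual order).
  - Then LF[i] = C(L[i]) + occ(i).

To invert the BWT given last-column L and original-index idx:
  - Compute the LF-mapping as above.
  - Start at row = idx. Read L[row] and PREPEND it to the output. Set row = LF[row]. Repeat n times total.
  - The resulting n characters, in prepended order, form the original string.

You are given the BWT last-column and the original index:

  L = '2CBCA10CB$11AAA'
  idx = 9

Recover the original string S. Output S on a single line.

LF mapping: 5 12 10 13 6 2 1 14 11 0 3 4 7 8 9
Walk LF starting at row 9, prepending L[row]:
  step 1: row=9, L[9]='$', prepend. Next row=LF[9]=0
  step 2: row=0, L[0]='2', prepend. Next row=LF[0]=5
  step 3: row=5, L[5]='1', prepend. Next row=LF[5]=2
  step 4: row=2, L[2]='B', prepend. Next row=LF[2]=10
  step 5: row=10, L[10]='1', prepend. Next row=LF[10]=3
  step 6: row=3, L[3]='C', prepend. Next row=LF[3]=13
  step 7: row=13, L[13]='A', prepend. Next row=LF[13]=8
  step 8: row=8, L[8]='B', prepend. Next row=LF[8]=11
  step 9: row=11, L[11]='1', prepend. Next row=LF[11]=4
  step 10: row=4, L[4]='A', prepend. Next row=LF[4]=6
  step 11: row=6, L[6]='0', prepend. Next row=LF[6]=1
  step 12: row=1, L[1]='C', prepend. Next row=LF[1]=12
  step 13: row=12, L[12]='A', prepend. Next row=LF[12]=7
  step 14: row=7, L[7]='C', prepend. Next row=LF[7]=14
  step 15: row=14, L[14]='A', prepend. Next row=LF[14]=9
Reversed output: ACAC0A1BAC1B12$

Answer: ACAC0A1BAC1B12$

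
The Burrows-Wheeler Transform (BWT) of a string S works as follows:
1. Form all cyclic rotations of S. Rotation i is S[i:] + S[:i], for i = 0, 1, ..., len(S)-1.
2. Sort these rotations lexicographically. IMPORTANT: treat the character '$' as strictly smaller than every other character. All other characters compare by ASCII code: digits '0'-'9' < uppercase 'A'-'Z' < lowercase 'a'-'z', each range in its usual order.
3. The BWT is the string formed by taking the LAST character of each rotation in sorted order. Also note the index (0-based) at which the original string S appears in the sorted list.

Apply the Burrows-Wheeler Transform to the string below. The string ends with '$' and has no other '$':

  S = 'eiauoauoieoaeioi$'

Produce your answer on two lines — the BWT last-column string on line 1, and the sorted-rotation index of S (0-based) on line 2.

All 17 rotations (rotation i = S[i:]+S[:i]):
  rot[0] = eiauoauoieoaeioi$
  rot[1] = iauoauoieoaeioi$e
  rot[2] = auoauoieoaeioi$ei
  rot[3] = uoauoieoaeioi$eia
  rot[4] = oauoieoaeioi$eiau
  rot[5] = auoieoaeioi$eiauo
  rot[6] = uoieoaeioi$eiauoa
  rot[7] = oieoaeioi$eiauoau
  rot[8] = ieoaeioi$eiauoauo
  rot[9] = eoaeioi$eiauoauoi
  rot[10] = oaeioi$eiauoauoie
  rot[11] = aeioi$eiauoauoieo
  rot[12] = eioi$eiauoauoieoa
  rot[13] = ioi$eiauoauoieoae
  rot[14] = oi$eiauoauoieoaei
  rot[15] = i$eiauoauoieoaeio
  rot[16] = $eiauoauoieoaeioi
Sorted (with $ < everything):
  sorted[0] = $eiauoauoieoaeioi  (last char: 'i')
  sorted[1] = aeioi$eiauoauoieo  (last char: 'o')
  sorted[2] = auoauoieoaeioi$ei  (last char: 'i')
  sorted[3] = auoieoaeioi$eiauo  (last char: 'o')
  sorted[4] = eiauoauoieoaeioi$  (last char: '$')
  sorted[5] = eioi$eiauoauoieoa  (last char: 'a')
  sorted[6] = eoaeioi$eiauoauoi  (last char: 'i')
  sorted[7] = i$eiauoauoieoaeio  (last char: 'o')
  sorted[8] = iauoauoieoaeioi$e  (last char: 'e')
  sorted[9] = ieoaeioi$eiauoauo  (last char: 'o')
  sorted[10] = ioi$eiauoauoieoae  (last char: 'e')
  sorted[11] = oaeioi$eiauoauoie  (last char: 'e')
  sorted[12] = oauoieoaeioi$eiau  (last char: 'u')
  sorted[13] = oi$eiauoauoieoaei  (last char: 'i')
  sorted[14] = oieoaeioi$eiauoau  (last char: 'u')
  sorted[15] = uoauoieoaeioi$eia  (last char: 'a')
  sorted[16] = uoieoaeioi$eiauoa  (last char: 'a')
Last column: ioio$aioeoeeuiuaa
Original string S is at sorted index 4

Answer: ioio$aioeoeeuiuaa
4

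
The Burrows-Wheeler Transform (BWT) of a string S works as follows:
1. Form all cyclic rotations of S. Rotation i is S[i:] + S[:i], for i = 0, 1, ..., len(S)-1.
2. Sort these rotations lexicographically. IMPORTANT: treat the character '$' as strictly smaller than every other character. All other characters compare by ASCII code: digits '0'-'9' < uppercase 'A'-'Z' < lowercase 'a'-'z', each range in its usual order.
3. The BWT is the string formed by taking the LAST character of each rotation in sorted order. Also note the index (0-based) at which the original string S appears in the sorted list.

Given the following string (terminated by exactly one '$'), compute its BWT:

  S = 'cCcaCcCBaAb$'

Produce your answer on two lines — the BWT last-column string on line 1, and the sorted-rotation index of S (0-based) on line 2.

Answer: baCcacBcAC$C
10

Derivation:
All 12 rotations (rotation i = S[i:]+S[:i]):
  rot[0] = cCcaCcCBaAb$
  rot[1] = CcaCcCBaAb$c
  rot[2] = caCcCBaAb$cC
  rot[3] = aCcCBaAb$cCc
  rot[4] = CcCBaAb$cCca
  rot[5] = cCBaAb$cCcaC
  rot[6] = CBaAb$cCcaCc
  rot[7] = BaAb$cCcaCcC
  rot[8] = aAb$cCcaCcCB
  rot[9] = Ab$cCcaCcCBa
  rot[10] = b$cCcaCcCBaA
  rot[11] = $cCcaCcCBaAb
Sorted (with $ < everything):
  sorted[0] = $cCcaCcCBaAb  (last char: 'b')
  sorted[1] = Ab$cCcaCcCBa  (last char: 'a')
  sorted[2] = BaAb$cCcaCcC  (last char: 'C')
  sorted[3] = CBaAb$cCcaCc  (last char: 'c')
  sorted[4] = CcCBaAb$cCca  (last char: 'a')
  sorted[5] = CcaCcCBaAb$c  (last char: 'c')
  sorted[6] = aAb$cCcaCcCB  (last char: 'B')
  sorted[7] = aCcCBaAb$cCc  (last char: 'c')
  sorted[8] = b$cCcaCcCBaA  (last char: 'A')
  sorted[9] = cCBaAb$cCcaC  (last char: 'C')
  sorted[10] = cCcaCcCBaAb$  (last char: '$')
  sorted[11] = caCcCBaAb$cC  (last char: 'C')
Last column: baCcacBcAC$C
Original string S is at sorted index 10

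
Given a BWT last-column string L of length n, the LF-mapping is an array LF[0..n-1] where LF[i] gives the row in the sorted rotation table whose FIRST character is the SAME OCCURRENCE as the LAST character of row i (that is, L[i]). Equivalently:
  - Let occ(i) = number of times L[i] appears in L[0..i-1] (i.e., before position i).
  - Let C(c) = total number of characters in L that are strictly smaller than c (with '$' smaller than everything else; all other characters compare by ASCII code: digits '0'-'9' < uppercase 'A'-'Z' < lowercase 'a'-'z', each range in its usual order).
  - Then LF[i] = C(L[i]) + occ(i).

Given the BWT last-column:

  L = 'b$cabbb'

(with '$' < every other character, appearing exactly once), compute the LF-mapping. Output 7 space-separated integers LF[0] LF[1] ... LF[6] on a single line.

Char counts: '$':1, 'a':1, 'b':4, 'c':1
C (first-col start): C('$')=0, C('a')=1, C('b')=2, C('c')=6
L[0]='b': occ=0, LF[0]=C('b')+0=2+0=2
L[1]='$': occ=0, LF[1]=C('$')+0=0+0=0
L[2]='c': occ=0, LF[2]=C('c')+0=6+0=6
L[3]='a': occ=0, LF[3]=C('a')+0=1+0=1
L[4]='b': occ=1, LF[4]=C('b')+1=2+1=3
L[5]='b': occ=2, LF[5]=C('b')+2=2+2=4
L[6]='b': occ=3, LF[6]=C('b')+3=2+3=5

Answer: 2 0 6 1 3 4 5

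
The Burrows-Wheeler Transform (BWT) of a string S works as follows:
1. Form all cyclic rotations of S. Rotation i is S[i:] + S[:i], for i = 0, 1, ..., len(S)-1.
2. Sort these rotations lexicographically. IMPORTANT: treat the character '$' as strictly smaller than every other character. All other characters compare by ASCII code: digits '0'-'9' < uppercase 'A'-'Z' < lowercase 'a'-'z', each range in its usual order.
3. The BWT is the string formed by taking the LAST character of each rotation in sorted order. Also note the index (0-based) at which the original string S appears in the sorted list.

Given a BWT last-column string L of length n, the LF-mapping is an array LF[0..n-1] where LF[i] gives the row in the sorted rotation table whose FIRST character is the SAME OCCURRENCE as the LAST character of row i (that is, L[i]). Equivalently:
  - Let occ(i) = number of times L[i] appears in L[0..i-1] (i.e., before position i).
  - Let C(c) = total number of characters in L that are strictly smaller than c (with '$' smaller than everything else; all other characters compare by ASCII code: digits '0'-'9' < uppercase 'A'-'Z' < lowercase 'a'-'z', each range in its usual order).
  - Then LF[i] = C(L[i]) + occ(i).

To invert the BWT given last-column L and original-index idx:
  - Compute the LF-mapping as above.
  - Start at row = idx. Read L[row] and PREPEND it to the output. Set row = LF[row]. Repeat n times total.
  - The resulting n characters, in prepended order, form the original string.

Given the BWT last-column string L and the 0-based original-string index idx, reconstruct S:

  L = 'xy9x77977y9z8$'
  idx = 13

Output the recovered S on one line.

Answer: zy779x79978yx$

Derivation:
LF mapping: 9 11 6 10 1 2 7 3 4 12 8 13 5 0
Walk LF starting at row 13, prepending L[row]:
  step 1: row=13, L[13]='$', prepend. Next row=LF[13]=0
  step 2: row=0, L[0]='x', prepend. Next row=LF[0]=9
  step 3: row=9, L[9]='y', prepend. Next row=LF[9]=12
  step 4: row=12, L[12]='8', prepend. Next row=LF[12]=5
  step 5: row=5, L[5]='7', prepend. Next row=LF[5]=2
  step 6: row=2, L[2]='9', prepend. Next row=LF[2]=6
  step 7: row=6, L[6]='9', prepend. Next row=LF[6]=7
  step 8: row=7, L[7]='7', prepend. Next row=LF[7]=3
  step 9: row=3, L[3]='x', prepend. Next row=LF[3]=10
  step 10: row=10, L[10]='9', prepend. Next row=LF[10]=8
  step 11: row=8, L[8]='7', prepend. Next row=LF[8]=4
  step 12: row=4, L[4]='7', prepend. Next row=LF[4]=1
  step 13: row=1, L[1]='y', prepend. Next row=LF[1]=11
  step 14: row=11, L[11]='z', prepend. Next row=LF[11]=13
Reversed output: zy779x79978yx$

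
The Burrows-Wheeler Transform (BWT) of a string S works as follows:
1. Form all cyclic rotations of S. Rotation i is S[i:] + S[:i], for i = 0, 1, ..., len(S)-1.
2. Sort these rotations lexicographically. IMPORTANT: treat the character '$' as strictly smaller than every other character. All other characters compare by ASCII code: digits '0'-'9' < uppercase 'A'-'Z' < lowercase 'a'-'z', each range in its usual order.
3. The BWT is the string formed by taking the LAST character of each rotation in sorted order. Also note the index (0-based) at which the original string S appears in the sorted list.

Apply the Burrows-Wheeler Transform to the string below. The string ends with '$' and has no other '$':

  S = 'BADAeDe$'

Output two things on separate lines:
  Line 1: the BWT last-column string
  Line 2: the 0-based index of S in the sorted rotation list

Answer: eBD$AeDA
3

Derivation:
All 8 rotations (rotation i = S[i:]+S[:i]):
  rot[0] = BADAeDe$
  rot[1] = ADAeDe$B
  rot[2] = DAeDe$BA
  rot[3] = AeDe$BAD
  rot[4] = eDe$BADA
  rot[5] = De$BADAe
  rot[6] = e$BADAeD
  rot[7] = $BADAeDe
Sorted (with $ < everything):
  sorted[0] = $BADAeDe  (last char: 'e')
  sorted[1] = ADAeDe$B  (last char: 'B')
  sorted[2] = AeDe$BAD  (last char: 'D')
  sorted[3] = BADAeDe$  (last char: '$')
  sorted[4] = DAeDe$BA  (last char: 'A')
  sorted[5] = De$BADAe  (last char: 'e')
  sorted[6] = e$BADAeD  (last char: 'D')
  sorted[7] = eDe$BADA  (last char: 'A')
Last column: eBD$AeDA
Original string S is at sorted index 3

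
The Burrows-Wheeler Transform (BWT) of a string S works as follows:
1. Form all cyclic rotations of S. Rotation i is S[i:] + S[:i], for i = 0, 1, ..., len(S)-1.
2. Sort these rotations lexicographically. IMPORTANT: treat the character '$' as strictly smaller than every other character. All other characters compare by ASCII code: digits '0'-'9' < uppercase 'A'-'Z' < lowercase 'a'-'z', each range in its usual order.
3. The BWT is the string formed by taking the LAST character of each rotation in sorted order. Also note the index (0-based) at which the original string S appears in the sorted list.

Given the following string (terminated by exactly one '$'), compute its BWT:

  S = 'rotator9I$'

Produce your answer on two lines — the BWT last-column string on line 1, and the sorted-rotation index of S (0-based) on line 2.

All 10 rotations (rotation i = S[i:]+S[:i]):
  rot[0] = rotator9I$
  rot[1] = otator9I$r
  rot[2] = tator9I$ro
  rot[3] = ator9I$rot
  rot[4] = tor9I$rota
  rot[5] = or9I$rotat
  rot[6] = r9I$rotato
  rot[7] = 9I$rotator
  rot[8] = I$rotator9
  rot[9] = $rotator9I
Sorted (with $ < everything):
  sorted[0] = $rotator9I  (last char: 'I')
  sorted[1] = 9I$rotator  (last char: 'r')
  sorted[2] = I$rotator9  (last char: '9')
  sorted[3] = ator9I$rot  (last char: 't')
  sorted[4] = or9I$rotat  (last char: 't')
  sorted[5] = otator9I$r  (last char: 'r')
  sorted[6] = r9I$rotato  (last char: 'o')
  sorted[7] = rotator9I$  (last char: '$')
  sorted[8] = tator9I$ro  (last char: 'o')
  sorted[9] = tor9I$rota  (last char: 'a')
Last column: Ir9ttro$oa
Original string S is at sorted index 7

Answer: Ir9ttro$oa
7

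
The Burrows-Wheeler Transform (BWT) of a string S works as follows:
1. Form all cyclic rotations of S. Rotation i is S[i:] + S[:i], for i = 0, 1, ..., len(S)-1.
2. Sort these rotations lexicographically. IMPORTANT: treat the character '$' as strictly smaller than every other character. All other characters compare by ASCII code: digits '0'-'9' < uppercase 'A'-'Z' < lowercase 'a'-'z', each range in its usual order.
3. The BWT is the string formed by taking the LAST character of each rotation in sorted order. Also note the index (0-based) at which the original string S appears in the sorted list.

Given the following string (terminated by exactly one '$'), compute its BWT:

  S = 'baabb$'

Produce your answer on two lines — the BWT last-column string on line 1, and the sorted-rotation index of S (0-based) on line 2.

All 6 rotations (rotation i = S[i:]+S[:i]):
  rot[0] = baabb$
  rot[1] = aabb$b
  rot[2] = abb$ba
  rot[3] = bb$baa
  rot[4] = b$baab
  rot[5] = $baabb
Sorted (with $ < everything):
  sorted[0] = $baabb  (last char: 'b')
  sorted[1] = aabb$b  (last char: 'b')
  sorted[2] = abb$ba  (last char: 'a')
  sorted[3] = b$baab  (last char: 'b')
  sorted[4] = baabb$  (last char: '$')
  sorted[5] = bb$baa  (last char: 'a')
Last column: bbab$a
Original string S is at sorted index 4

Answer: bbab$a
4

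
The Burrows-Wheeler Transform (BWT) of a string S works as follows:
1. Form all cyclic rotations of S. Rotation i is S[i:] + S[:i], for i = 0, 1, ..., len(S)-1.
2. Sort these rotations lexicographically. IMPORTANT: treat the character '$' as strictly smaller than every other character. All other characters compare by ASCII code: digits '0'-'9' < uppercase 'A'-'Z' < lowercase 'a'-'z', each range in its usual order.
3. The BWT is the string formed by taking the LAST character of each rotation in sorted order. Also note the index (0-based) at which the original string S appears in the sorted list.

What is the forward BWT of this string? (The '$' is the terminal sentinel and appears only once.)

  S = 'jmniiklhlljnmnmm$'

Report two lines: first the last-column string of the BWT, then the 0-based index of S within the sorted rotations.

Answer: mlni$liklhmnjnmmj
4

Derivation:
All 17 rotations (rotation i = S[i:]+S[:i]):
  rot[0] = jmniiklhlljnmnmm$
  rot[1] = mniiklhlljnmnmm$j
  rot[2] = niiklhlljnmnmm$jm
  rot[3] = iiklhlljnmnmm$jmn
  rot[4] = iklhlljnmnmm$jmni
  rot[5] = klhlljnmnmm$jmnii
  rot[6] = lhlljnmnmm$jmniik
  rot[7] = hlljnmnmm$jmniikl
  rot[8] = lljnmnmm$jmniiklh
  rot[9] = ljnmnmm$jmniiklhl
  rot[10] = jnmnmm$jmniiklhll
  rot[11] = nmnmm$jmniiklhllj
  rot[12] = mnmm$jmniiklhlljn
  rot[13] = nmm$jmniiklhlljnm
  rot[14] = mm$jmniiklhlljnmn
  rot[15] = m$jmniiklhlljnmnm
  rot[16] = $jmniiklhlljnmnmm
Sorted (with $ < everything):
  sorted[0] = $jmniiklhlljnmnmm  (last char: 'm')
  sorted[1] = hlljnmnmm$jmniikl  (last char: 'l')
  sorted[2] = iiklhlljnmnmm$jmn  (last char: 'n')
  sorted[3] = iklhlljnmnmm$jmni  (last char: 'i')
  sorted[4] = jmniiklhlljnmnmm$  (last char: '$')
  sorted[5] = jnmnmm$jmniiklhll  (last char: 'l')
  sorted[6] = klhlljnmnmm$jmnii  (last char: 'i')
  sorted[7] = lhlljnmnmm$jmniik  (last char: 'k')
  sorted[8] = ljnmnmm$jmniiklhl  (last char: 'l')
  sorted[9] = lljnmnmm$jmniiklh  (last char: 'h')
  sorted[10] = m$jmniiklhlljnmnm  (last char: 'm')
  sorted[11] = mm$jmniiklhlljnmn  (last char: 'n')
  sorted[12] = mniiklhlljnmnmm$j  (last char: 'j')
  sorted[13] = mnmm$jmniiklhlljn  (last char: 'n')
  sorted[14] = niiklhlljnmnmm$jm  (last char: 'm')
  sorted[15] = nmm$jmniiklhlljnm  (last char: 'm')
  sorted[16] = nmnmm$jmniiklhllj  (last char: 'j')
Last column: mlni$liklhmnjnmmj
Original string S is at sorted index 4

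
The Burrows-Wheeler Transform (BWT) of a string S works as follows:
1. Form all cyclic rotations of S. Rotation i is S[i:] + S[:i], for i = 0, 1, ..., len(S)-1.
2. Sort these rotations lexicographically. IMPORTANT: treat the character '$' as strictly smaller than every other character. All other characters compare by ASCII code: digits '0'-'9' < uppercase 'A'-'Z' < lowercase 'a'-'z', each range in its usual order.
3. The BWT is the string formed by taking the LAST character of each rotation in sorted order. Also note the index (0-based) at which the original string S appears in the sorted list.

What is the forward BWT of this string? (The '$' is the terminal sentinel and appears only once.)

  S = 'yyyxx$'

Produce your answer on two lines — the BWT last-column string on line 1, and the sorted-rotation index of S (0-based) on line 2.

All 6 rotations (rotation i = S[i:]+S[:i]):
  rot[0] = yyyxx$
  rot[1] = yyxx$y
  rot[2] = yxx$yy
  rot[3] = xx$yyy
  rot[4] = x$yyyx
  rot[5] = $yyyxx
Sorted (with $ < everything):
  sorted[0] = $yyyxx  (last char: 'x')
  sorted[1] = x$yyyx  (last char: 'x')
  sorted[2] = xx$yyy  (last char: 'y')
  sorted[3] = yxx$yy  (last char: 'y')
  sorted[4] = yyxx$y  (last char: 'y')
  sorted[5] = yyyxx$  (last char: '$')
Last column: xxyyy$
Original string S is at sorted index 5

Answer: xxyyy$
5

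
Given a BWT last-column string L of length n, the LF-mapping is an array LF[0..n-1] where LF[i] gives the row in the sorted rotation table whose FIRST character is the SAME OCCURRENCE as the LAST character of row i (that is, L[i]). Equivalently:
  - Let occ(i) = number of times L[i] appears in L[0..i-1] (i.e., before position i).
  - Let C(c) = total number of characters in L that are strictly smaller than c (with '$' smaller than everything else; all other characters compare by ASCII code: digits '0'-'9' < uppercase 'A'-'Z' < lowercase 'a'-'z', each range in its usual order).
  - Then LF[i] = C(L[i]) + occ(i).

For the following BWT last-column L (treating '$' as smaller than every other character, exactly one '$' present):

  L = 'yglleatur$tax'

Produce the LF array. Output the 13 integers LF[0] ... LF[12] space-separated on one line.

Answer: 12 4 5 6 3 1 8 10 7 0 9 2 11

Derivation:
Char counts: '$':1, 'a':2, 'e':1, 'g':1, 'l':2, 'r':1, 't':2, 'u':1, 'x':1, 'y':1
C (first-col start): C('$')=0, C('a')=1, C('e')=3, C('g')=4, C('l')=5, C('r')=7, C('t')=8, C('u')=10, C('x')=11, C('y')=12
L[0]='y': occ=0, LF[0]=C('y')+0=12+0=12
L[1]='g': occ=0, LF[1]=C('g')+0=4+0=4
L[2]='l': occ=0, LF[2]=C('l')+0=5+0=5
L[3]='l': occ=1, LF[3]=C('l')+1=5+1=6
L[4]='e': occ=0, LF[4]=C('e')+0=3+0=3
L[5]='a': occ=0, LF[5]=C('a')+0=1+0=1
L[6]='t': occ=0, LF[6]=C('t')+0=8+0=8
L[7]='u': occ=0, LF[7]=C('u')+0=10+0=10
L[8]='r': occ=0, LF[8]=C('r')+0=7+0=7
L[9]='$': occ=0, LF[9]=C('$')+0=0+0=0
L[10]='t': occ=1, LF[10]=C('t')+1=8+1=9
L[11]='a': occ=1, LF[11]=C('a')+1=1+1=2
L[12]='x': occ=0, LF[12]=C('x')+0=11+0=11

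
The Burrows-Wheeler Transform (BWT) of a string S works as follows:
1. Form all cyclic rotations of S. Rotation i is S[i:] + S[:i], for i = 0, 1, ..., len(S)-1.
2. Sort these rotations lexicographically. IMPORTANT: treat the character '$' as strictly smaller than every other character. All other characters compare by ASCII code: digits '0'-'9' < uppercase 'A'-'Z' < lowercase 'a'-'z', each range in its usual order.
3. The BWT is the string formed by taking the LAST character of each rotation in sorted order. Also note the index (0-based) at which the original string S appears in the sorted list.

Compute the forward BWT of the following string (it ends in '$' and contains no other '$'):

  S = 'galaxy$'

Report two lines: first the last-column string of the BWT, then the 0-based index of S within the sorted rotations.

All 7 rotations (rotation i = S[i:]+S[:i]):
  rot[0] = galaxy$
  rot[1] = alaxy$g
  rot[2] = laxy$ga
  rot[3] = axy$gal
  rot[4] = xy$gala
  rot[5] = y$galax
  rot[6] = $galaxy
Sorted (with $ < everything):
  sorted[0] = $galaxy  (last char: 'y')
  sorted[1] = alaxy$g  (last char: 'g')
  sorted[2] = axy$gal  (last char: 'l')
  sorted[3] = galaxy$  (last char: '$')
  sorted[4] = laxy$ga  (last char: 'a')
  sorted[5] = xy$gala  (last char: 'a')
  sorted[6] = y$galax  (last char: 'x')
Last column: ygl$aax
Original string S is at sorted index 3

Answer: ygl$aax
3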